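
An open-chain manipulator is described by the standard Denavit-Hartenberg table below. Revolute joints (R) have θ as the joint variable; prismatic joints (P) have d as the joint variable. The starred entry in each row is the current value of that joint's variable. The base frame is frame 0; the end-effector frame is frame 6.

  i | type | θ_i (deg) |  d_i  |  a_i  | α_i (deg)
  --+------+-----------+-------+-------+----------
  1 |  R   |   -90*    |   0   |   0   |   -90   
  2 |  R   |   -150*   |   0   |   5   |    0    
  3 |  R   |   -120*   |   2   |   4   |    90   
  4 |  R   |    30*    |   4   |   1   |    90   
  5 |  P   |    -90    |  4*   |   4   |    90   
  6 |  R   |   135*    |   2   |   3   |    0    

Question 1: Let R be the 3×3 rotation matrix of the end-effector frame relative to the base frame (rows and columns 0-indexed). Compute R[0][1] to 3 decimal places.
0.612

End-effector y-axis (col 1 of R) = (0.6124,-0.7071,0.3536)
R[0][1] = 0.6124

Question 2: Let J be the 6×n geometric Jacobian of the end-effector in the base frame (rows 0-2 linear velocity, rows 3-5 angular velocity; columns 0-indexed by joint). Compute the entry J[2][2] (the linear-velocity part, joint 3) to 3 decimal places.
-2.121

axis z_2 = (1.0000,0.0000,0.0000); lever o_n−o_2 = (-3.8012,-2.1213,-6.1946)
cross product → J_v[:, 2] = (-0.0000,6.1946,-2.1213)
J_ω[:, 2] = z_2
entry J[2][2] = -2.1213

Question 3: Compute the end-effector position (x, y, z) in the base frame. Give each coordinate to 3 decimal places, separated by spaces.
-3.801 2.209 -3.695

after link 1: o_1 = (0.0000, 0.0000, 0.0000)
after link 2: o_2 = (-0.0000, 4.3301, 2.5000)
after link 3: o_3 = (2.0000, 4.3301, -1.5000)
after link 4: o_4 = (2.5000, 0.3301, -2.3660)
after link 5: o_5 = (-0.9641, 4.3301, -4.3660)
after link 6: o_6 = (-3.8012, 2.2088, -3.6946)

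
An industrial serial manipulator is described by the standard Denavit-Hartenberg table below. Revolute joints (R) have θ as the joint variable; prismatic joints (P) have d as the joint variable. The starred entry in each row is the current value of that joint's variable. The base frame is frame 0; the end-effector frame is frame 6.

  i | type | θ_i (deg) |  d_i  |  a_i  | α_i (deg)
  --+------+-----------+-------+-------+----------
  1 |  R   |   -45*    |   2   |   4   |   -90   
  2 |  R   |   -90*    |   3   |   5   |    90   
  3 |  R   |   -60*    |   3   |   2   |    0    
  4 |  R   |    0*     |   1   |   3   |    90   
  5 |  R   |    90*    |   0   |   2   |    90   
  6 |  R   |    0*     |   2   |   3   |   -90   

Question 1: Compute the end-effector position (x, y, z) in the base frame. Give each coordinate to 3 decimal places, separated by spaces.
after link 1: o_1 = (2.8284, -2.8284, 2.0000)
after link 2: o_2 = (4.9497, -0.7071, 7.0000)
after link 3: o_3 = (1.6037, 0.1895, 8.0000)
after link 4: o_4 = (-0.9405, -0.9405, 9.5000)
after link 5: o_5 = (-2.3548, 0.4737, 9.5000)
after link 6: o_6 = (-5.7008, 1.3702, 10.5000)

-5.701 1.370 10.500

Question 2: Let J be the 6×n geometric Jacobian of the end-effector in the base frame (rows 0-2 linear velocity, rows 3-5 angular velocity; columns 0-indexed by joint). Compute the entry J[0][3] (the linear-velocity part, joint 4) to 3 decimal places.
axis z_3 = (-0.7071,0.7071,0.0000); lever o_n−o_3 = (-7.3045,1.1808,2.5000)
cross product → J_v[:, 3] = (1.7678,1.7678,4.3301)
J_ω[:, 3] = z_3
entry J[0][3] = 1.7678

1.768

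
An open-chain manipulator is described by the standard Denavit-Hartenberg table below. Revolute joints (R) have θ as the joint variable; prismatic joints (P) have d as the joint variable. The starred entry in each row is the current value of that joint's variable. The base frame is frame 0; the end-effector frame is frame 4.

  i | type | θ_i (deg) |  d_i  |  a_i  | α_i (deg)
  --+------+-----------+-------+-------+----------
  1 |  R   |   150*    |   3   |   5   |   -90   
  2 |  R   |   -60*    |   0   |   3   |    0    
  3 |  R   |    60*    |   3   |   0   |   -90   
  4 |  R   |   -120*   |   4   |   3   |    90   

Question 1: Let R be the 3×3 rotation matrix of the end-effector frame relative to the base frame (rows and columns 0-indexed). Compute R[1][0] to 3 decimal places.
End-effector x-axis (col 0 of R) = (-0.0000,-1.0000,0.0000)
R[1][0] = -1.0000

-1.000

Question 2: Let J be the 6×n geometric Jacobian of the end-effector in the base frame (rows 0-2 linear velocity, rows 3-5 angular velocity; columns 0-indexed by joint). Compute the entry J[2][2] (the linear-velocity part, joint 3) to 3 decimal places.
axis z_2 = (-0.5000,-0.8660,0.0000); lever o_n−o_2 = (-1.5000,-5.5981,-4.0000)
cross product → J_v[:, 2] = (3.4641,-2.0000,1.5000)
J_ω[:, 2] = z_2
entry J[2][2] = 1.5000

1.500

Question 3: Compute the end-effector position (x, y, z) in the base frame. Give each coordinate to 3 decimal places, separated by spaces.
after link 1: o_1 = (-4.3301, 2.5000, 3.0000)
after link 2: o_2 = (-5.6292, 3.2500, 5.5981)
after link 3: o_3 = (-7.1292, 0.6519, 5.5981)
after link 4: o_4 = (-7.1292, -2.3481, 1.5981)

-7.129 -2.348 1.598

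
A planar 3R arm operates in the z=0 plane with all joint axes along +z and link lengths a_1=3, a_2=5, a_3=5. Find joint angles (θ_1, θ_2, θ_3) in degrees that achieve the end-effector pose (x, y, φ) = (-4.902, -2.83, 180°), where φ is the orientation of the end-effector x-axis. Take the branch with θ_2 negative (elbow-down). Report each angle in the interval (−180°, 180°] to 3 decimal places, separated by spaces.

30.003 -150.003 -60.000

wrist centre = target − a_3·(cos φ, sin φ) = (0.0980, -2.8300)
cos θ_2 = (8.0185−3²−5²)/(2·3·5) = -0.8660; θ_2 = -150.0028° (elbow-down)
β = atan2(-2.8300,0.0980) = -88.0167°; ψ = atan2(-2.4998,-1.3302) = -118.0194°
θ_1 = β − ψ = 30.0027°
θ_3 = φ − θ_1 − θ_2 = -59.9999° (wrapped to (-180°,180°])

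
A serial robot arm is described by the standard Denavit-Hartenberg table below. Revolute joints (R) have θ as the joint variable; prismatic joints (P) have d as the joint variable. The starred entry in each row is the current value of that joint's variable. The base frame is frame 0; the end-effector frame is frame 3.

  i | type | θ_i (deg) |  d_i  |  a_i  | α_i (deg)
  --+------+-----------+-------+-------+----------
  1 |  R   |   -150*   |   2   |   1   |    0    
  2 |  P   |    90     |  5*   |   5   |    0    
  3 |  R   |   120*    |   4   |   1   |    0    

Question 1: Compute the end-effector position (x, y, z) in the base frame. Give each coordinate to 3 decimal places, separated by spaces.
2.134 -3.964 11.000

after link 1: o_1 = (-0.8660, -0.5000, 2.0000)
after link 2: o_2 = (1.6340, -4.8301, 7.0000)
after link 3: o_3 = (2.1340, -3.9641, 11.0000)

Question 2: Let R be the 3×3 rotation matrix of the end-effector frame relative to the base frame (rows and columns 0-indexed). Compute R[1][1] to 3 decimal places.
End-effector y-axis (col 1 of R) = (-0.8660,0.5000,0.0000)
R[1][1] = 0.5000

0.500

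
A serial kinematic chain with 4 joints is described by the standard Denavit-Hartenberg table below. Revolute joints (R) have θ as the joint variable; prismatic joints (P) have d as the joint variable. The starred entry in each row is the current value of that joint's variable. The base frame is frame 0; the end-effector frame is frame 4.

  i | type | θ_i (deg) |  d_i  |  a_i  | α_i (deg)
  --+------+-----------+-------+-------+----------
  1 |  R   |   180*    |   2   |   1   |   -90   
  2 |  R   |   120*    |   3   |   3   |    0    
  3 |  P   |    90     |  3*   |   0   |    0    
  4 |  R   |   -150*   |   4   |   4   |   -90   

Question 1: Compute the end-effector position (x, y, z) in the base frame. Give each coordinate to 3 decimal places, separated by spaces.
after link 1: o_1 = (-1.0000, 0.0000, 2.0000)
after link 2: o_2 = (0.5000, -3.0000, -0.5981)
after link 3: o_3 = (0.5000, -6.0000, -0.5981)
after link 4: o_4 = (-1.5000, -10.0000, -4.0622)

-1.500 -10.000 -4.062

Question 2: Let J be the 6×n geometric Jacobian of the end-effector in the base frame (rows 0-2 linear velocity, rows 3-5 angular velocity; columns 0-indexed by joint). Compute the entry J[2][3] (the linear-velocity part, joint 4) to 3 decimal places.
-2.000

axis z_3 = (-0.0000,-1.0000,0.0000); lever o_n−o_3 = (-2.0000,-4.0000,-3.4641)
cross product → J_v[:, 3] = (3.4641,-0.0000,-2.0000)
J_ω[:, 3] = z_3
entry J[2][3] = -2.0000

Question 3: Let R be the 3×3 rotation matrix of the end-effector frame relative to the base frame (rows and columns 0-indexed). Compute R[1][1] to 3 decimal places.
1.000

End-effector y-axis (col 1 of R) = (0.0000,1.0000,-0.0000)
R[1][1] = 1.0000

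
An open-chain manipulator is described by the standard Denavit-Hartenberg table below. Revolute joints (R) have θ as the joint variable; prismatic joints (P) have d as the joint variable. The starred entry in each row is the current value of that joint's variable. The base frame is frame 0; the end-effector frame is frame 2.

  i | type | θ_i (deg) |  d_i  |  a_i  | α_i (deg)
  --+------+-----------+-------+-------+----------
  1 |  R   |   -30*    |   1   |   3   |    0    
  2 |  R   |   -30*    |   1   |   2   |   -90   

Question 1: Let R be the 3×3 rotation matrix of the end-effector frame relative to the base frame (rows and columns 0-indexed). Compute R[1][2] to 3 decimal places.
0.500

End-effector z-axis (col 2 of R) = (0.8660,0.5000,0.0000)
R[1][2] = 0.5000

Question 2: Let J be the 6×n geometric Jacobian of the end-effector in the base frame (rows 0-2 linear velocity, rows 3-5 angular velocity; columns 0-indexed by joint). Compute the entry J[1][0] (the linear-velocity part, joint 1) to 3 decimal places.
3.598

axis z_0 = ẑ; lever o_n−o_0 = (3.5981,-3.2321,2.0000)
cross product → J_v[:, 0] = (3.2321,3.5981,-0.0000)
J_ω[:, 0] = z_0
entry J[1][0] = 3.5981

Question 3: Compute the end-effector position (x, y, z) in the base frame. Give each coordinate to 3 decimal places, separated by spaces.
after link 1: o_1 = (2.5981, -1.5000, 1.0000)
after link 2: o_2 = (3.5981, -3.2321, 2.0000)

3.598 -3.232 2.000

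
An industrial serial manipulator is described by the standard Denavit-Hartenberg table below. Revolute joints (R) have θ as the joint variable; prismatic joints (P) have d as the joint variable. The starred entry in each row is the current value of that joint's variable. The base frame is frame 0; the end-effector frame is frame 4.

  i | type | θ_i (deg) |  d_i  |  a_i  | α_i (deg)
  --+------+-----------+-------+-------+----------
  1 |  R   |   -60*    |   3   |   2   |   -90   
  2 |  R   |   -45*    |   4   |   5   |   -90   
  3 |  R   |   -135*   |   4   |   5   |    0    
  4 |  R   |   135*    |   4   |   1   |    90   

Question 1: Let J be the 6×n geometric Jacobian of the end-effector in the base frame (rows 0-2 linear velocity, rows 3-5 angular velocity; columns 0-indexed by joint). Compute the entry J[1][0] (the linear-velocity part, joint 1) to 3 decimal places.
11.226

axis z_0 = ẑ; lever o_n−o_0 = (11.2257,-4.3724,-0.9142)
cross product → J_v[:, 0] = (4.3724,11.2257,-0.0000)
J_ω[:, 0] = z_0
entry J[1][0] = 11.2257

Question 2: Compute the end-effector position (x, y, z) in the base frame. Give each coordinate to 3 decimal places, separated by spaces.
after link 1: o_1 = (1.0000, -1.7321, 3.0000)
after link 2: o_2 = (6.2319, -2.7939, 6.5355)
after link 3: o_3 = (9.4579, -1.3106, 1.2071)
after link 4: o_4 = (11.2257, -4.3724, -0.9142)

11.226 -4.372 -0.914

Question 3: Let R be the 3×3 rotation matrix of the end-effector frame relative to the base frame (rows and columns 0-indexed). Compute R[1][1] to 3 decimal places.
-0.612

End-effector y-axis (col 1 of R) = (0.3536,-0.6124,-0.7071)
R[1][1] = -0.6124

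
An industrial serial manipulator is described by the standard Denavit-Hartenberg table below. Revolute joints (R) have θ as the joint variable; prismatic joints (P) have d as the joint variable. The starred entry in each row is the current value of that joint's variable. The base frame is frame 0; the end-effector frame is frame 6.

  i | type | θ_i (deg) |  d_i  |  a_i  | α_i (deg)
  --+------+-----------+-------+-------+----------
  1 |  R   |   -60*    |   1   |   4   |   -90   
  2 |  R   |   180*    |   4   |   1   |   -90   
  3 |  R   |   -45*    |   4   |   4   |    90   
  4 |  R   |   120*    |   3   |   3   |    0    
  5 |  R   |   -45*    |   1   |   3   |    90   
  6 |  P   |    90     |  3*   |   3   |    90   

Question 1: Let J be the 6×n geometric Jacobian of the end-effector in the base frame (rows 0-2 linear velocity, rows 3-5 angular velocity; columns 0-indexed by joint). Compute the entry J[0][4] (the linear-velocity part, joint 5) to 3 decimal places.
-0.549

axis z_4 = (0.9659,-0.2588,0.0000); lever o_n−o_4 = (4.8147,2.5138,2.1213)
cross product → J_v[:, 4] = (-0.5490,-2.0490,3.6742)
J_ω[:, 4] = z_4
entry J[0][4] = -0.5490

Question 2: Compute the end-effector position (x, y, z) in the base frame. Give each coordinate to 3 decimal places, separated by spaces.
after link 1: o_1 = (2.0000, -3.4641, 1.0000)
after link 2: o_2 = (4.9641, -0.5981, 1.0000)
after link 3: o_3 = (5.9994, 3.2656, 5.0000)
after link 4: o_4 = (8.5089, 1.0403, 7.5981)
after link 5: o_5 = (9.6758, 1.5315, 10.4959)
after link 6: o_6 = (13.3236, 3.5540, 9.7194)

13.324 3.554 9.719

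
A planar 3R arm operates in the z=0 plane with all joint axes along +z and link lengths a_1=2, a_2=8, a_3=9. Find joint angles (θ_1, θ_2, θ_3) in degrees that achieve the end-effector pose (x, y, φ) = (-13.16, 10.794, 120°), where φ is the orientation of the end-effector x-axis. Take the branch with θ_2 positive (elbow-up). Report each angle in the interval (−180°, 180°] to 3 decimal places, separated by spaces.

wrist centre = target − a_3·(cos φ, sin φ) = (-8.6600, 2.9998)
cos θ_2 = (83.9942−2²−8²)/(2·2·8) = 0.4998; θ_2 = 60.0119° (elbow-up)
β = atan2(2.9998,-8.6600) = 160.8942°; ψ = atan2(6.9290,5.9986) = 49.1168°
θ_1 = β − ψ = 111.7774°
θ_3 = φ − θ_1 − θ_2 = -51.7893° (wrapped to (-180°,180°])

111.777 60.012 -51.789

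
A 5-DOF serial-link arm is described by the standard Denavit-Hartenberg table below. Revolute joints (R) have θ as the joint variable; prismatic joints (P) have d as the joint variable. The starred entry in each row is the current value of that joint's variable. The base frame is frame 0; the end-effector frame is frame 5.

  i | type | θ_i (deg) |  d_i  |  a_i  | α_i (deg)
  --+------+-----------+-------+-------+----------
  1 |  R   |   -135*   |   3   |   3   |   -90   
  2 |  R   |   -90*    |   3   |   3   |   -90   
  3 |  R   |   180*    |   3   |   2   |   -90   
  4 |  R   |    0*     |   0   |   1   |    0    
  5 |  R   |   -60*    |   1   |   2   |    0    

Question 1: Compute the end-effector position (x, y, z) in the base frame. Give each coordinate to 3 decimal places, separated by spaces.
-2.639 -8.296 2.000

after link 1: o_1 = (-2.1213, -2.1213, 3.0000)
after link 2: o_2 = (0.0000, -4.2426, 6.0000)
after link 3: o_3 = (-2.1213, -6.3640, 4.0000)
after link 4: o_4 = (-2.1213, -6.3640, 3.0000)
after link 5: o_5 = (-2.6390, -8.2958, 2.0000)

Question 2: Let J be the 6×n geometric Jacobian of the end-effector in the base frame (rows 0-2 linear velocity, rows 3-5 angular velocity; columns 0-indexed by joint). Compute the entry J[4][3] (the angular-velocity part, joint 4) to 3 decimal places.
axis z_3 = (0.7071,-0.7071,-0.0000); lever o_n−o_3 = (-0.5176,-1.9319,-2.0000)
cross product → J_v[:, 3] = (1.4142,1.4142,-1.7321)
J_ω[:, 3] = z_3
entry J[4][3] = -0.7071

-0.707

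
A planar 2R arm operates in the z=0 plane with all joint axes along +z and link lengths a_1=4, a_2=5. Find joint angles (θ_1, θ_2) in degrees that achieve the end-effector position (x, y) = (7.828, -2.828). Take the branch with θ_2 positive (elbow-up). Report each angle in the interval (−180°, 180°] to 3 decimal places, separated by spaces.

-45.009 45.018

cos θ_2 = (69.2752−4²−5²)/(2·4·5) = 0.7069; θ_2 = 45.0184° (elbow-up)
β = atan2(-2.8280,7.8280) = -19.8631°; ψ = atan2(3.5367,7.5344) = 25.1455°
θ_1 = β − ψ = -45.0087°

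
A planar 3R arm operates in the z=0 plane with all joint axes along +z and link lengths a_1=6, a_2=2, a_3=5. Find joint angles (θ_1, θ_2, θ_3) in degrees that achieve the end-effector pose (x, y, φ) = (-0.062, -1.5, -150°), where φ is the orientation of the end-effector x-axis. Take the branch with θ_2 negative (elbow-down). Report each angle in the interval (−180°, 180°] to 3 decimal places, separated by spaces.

wrist centre = target − a_3·(cos φ, sin φ) = (4.2681, 1.0000)
cos θ_2 = (19.2169−6²−2²)/(2·6·2) = -0.8660; θ_2 = -149.9928° (elbow-down)
β = atan2(1.0000,4.2681) = 13.1863°; ψ = atan2(-1.0002,4.2681) = -13.1892°
θ_1 = β − ψ = 26.3755°
θ_3 = φ − θ_1 − θ_2 = -26.3827° (wrapped to (-180°,180°])

26.375 -149.993 -26.383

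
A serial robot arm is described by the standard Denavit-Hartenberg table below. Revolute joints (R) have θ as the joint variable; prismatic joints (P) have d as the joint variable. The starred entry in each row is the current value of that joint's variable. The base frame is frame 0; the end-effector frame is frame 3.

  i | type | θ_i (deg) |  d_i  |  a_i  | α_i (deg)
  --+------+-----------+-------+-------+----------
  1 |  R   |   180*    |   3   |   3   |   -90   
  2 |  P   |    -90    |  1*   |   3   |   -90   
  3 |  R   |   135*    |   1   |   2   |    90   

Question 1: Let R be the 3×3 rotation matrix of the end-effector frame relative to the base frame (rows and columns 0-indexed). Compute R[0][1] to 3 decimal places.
End-effector y-axis (col 1 of R) = (-1.0000,0.0000,-0.0000)
R[0][1] = -1.0000

-1.000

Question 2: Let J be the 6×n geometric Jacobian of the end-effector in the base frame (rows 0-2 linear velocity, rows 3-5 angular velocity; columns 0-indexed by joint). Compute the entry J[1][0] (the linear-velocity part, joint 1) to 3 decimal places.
axis z_0 = ẑ; lever o_n−o_0 = (-4.0000,0.4142,4.5858)
cross product → J_v[:, 0] = (-0.4142,-4.0000,0.0000)
J_ω[:, 0] = z_0
entry J[1][0] = -4.0000

-4.000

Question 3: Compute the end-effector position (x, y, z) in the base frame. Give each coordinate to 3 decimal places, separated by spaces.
-4.000 0.414 4.586

after link 1: o_1 = (-3.0000, 0.0000, 3.0000)
after link 2: o_2 = (-3.0000, -1.0000, 6.0000)
after link 3: o_3 = (-4.0000, 0.4142, 4.5858)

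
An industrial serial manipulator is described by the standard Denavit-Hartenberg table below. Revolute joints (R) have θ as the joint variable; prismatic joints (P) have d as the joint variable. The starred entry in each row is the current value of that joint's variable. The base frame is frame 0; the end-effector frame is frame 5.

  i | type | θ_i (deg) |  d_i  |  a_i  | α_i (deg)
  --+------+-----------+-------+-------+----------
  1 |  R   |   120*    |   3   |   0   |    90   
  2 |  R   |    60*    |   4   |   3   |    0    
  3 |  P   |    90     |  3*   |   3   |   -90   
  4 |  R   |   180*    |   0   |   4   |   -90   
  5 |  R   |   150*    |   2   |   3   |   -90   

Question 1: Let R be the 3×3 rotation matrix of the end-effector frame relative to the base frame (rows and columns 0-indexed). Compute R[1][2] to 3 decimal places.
-0.750

End-effector z-axis (col 2 of R) = (0.4330,-0.7500,-0.5000)
R[1][2] = -0.7500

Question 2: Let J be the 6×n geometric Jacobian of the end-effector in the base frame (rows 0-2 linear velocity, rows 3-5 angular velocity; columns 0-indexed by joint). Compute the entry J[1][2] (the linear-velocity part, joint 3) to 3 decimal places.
prismatic axis z_2 = (0.8660,0.5000,0.0000)
J_v[:, 2] = z_2; J_ω[:, 2] = (0,0,0)
entry J[1][2] = 0.5000

0.500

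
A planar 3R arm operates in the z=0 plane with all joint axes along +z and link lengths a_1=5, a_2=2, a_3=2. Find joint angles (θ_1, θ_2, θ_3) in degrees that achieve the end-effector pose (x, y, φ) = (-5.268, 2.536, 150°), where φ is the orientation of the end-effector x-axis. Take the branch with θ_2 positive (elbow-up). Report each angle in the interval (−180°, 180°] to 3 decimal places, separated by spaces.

134.992 134.982 -119.975

wrist centre = target − a_3·(cos φ, sin φ) = (-3.5359, 1.5360)
cos θ_2 = (14.8622−5²−2²)/(2·5·2) = -0.7069; θ_2 = 134.9823° (elbow-up)
β = atan2(1.5360,-3.5359) = 156.5201°; ψ = atan2(1.4147,3.5862) = 21.5276°
θ_1 = β − ψ = 134.9924°
θ_3 = φ − θ_1 − θ_2 = -119.9748° (wrapped to (-180°,180°])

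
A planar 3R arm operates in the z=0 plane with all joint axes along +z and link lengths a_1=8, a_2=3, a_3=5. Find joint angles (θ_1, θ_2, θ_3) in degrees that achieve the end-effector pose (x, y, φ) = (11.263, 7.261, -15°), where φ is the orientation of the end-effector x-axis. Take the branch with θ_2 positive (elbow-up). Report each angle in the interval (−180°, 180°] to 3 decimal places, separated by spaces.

wrist centre = target − a_3·(cos φ, sin φ) = (6.4334, 8.5551)
cos θ_2 = (114.5779−8²−3²)/(2·8·3) = 0.8662; θ_2 = 29.9792° (elbow-up)
β = atan2(8.5551,6.4334) = 53.0571°; ψ = atan2(1.4991,10.5986) = 8.0505°
θ_1 = β − ψ = 45.0066°
θ_3 = φ − θ_1 − θ_2 = -89.9859° (wrapped to (-180°,180°])

45.007 29.979 -89.986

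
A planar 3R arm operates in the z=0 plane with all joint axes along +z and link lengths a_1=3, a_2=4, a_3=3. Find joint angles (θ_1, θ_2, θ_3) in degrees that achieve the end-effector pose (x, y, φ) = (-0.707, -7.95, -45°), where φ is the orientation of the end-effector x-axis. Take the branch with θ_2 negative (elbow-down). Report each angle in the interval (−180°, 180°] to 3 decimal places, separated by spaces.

wrist centre = target − a_3·(cos φ, sin φ) = (-2.8283, -5.8287)
cos θ_2 = (41.9729−3²−4²)/(2·3·4) = 0.7072; θ_2 = -44.9921° (elbow-down)
β = atan2(-5.8287,-2.8283) = -115.8846°; ψ = atan2(-2.8280,5.8288) = -25.8818°
θ_1 = β − ψ = -90.0028°
θ_3 = φ − θ_1 − θ_2 = 89.9949° (wrapped to (-180°,180°])

-90.003 -44.992 89.995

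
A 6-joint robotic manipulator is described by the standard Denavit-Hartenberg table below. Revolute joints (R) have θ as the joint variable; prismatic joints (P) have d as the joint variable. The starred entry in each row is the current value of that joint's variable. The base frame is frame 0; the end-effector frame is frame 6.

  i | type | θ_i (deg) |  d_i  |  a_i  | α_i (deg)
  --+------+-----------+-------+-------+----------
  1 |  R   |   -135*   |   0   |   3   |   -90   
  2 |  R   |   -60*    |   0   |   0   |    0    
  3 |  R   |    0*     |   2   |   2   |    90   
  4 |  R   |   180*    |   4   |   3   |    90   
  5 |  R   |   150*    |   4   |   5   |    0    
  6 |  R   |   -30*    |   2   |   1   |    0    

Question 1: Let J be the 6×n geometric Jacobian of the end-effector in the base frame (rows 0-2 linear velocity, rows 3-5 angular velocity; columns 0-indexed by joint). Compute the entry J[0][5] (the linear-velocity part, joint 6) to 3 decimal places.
axis z_5 = (0.7071,-0.7071,0.0000); lever o_n−o_5 = (1.7678,-1.0607,0.8660)
cross product → J_v[:, 5] = (-0.6124,-0.6124,0.5000)
J_ω[:, 5] = z_5
entry J[0][5] = -0.6124

-0.612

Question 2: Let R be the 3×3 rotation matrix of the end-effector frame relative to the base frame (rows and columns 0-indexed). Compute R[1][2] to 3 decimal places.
End-effector z-axis (col 2 of R) = (0.7071,-0.7071,0.0000)
R[1][2] = -0.7071

-0.707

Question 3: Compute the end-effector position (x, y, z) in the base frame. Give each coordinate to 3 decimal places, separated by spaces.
after link 1: o_1 = (-2.1213, -2.1213, 0.0000)
after link 2: o_2 = (-2.1213, -2.1213, 0.0000)
after link 3: o_3 = (-1.4142, -4.2426, 1.7321)
after link 4: o_4 = (2.0959, -0.7325, 1.1340)
after link 5: o_5 = (4.9244, -3.5609, 6.1340)
after link 6: o_6 = (6.6921, -4.6216, 7.0000)

6.692 -4.622 7.000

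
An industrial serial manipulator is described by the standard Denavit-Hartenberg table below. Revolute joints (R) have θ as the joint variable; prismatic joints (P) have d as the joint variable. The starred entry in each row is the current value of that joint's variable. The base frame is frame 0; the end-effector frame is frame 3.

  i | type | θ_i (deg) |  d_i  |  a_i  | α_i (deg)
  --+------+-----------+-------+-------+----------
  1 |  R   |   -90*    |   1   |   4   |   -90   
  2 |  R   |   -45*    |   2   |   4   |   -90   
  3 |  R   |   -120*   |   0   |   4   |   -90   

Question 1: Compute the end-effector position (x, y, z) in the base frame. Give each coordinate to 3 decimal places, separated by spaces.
5.464 -5.414 2.414

after link 1: o_1 = (0.0000, -4.0000, 1.0000)
after link 2: o_2 = (2.0000, -6.8284, 3.8284)
after link 3: o_3 = (5.4641, -5.4142, 2.4142)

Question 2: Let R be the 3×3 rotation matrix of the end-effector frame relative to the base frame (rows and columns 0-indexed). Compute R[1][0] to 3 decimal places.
0.354

End-effector x-axis (col 0 of R) = (0.8660,0.3536,-0.3536)
R[1][0] = 0.3536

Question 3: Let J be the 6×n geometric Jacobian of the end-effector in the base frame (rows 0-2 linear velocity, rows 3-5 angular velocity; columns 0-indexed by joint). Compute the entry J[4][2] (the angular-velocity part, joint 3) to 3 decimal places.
axis z_2 = (0.0000,-0.7071,-0.7071); lever o_n−o_2 = (3.4641,1.4142,-1.4142)
cross product → J_v[:, 2] = (2.0000,-2.4495,2.4495)
J_ω[:, 2] = z_2
entry J[4][2] = -0.7071

-0.707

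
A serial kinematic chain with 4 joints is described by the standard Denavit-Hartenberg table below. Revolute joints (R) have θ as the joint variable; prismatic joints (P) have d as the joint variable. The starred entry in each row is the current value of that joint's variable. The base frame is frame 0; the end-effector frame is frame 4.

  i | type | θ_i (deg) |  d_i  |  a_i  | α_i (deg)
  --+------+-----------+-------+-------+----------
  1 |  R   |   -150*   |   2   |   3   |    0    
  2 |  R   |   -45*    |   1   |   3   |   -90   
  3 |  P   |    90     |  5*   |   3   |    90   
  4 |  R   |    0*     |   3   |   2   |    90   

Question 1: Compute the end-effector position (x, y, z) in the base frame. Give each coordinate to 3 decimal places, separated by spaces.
-9.688 -4.777 -2.000

after link 1: o_1 = (-2.5981, -1.5000, 2.0000)
after link 2: o_2 = (-5.4959, -0.7235, 3.0000)
after link 3: o_3 = (-6.7899, -5.5532, 0.0000)
after link 4: o_4 = (-9.6877, -4.7767, -2.0000)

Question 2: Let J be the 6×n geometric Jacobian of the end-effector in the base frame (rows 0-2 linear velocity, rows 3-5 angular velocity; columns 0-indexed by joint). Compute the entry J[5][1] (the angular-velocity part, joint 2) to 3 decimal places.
1.000

axis z_1 = (0.0000,0.0000,1.0000); lever o_n−o_1 = (-7.0897,-3.2767,-4.0000)
cross product → J_v[:, 1] = (3.2767,-7.0897,0.0000)
J_ω[:, 1] = z_1
entry J[5][1] = 1.0000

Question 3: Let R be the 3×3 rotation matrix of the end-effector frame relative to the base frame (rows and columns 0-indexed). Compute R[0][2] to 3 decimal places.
0.259

End-effector z-axis (col 2 of R) = (0.2588,0.9659,-0.0000)
R[0][2] = 0.2588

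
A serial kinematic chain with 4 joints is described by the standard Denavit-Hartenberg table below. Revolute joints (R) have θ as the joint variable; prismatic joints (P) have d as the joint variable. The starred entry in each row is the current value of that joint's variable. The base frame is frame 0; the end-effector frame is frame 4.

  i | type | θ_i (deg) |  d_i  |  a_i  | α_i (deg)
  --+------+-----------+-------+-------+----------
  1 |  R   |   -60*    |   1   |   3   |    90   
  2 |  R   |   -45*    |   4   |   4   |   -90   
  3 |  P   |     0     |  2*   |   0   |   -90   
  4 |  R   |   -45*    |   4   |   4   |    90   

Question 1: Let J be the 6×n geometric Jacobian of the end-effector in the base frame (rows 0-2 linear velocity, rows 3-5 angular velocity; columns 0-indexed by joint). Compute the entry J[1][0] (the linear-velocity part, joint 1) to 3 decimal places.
5.621

axis z_0 = ẑ; lever o_n−o_0 = (5.6213,-9.7364,-0.4142)
cross product → J_v[:, 0] = (9.7364,5.6213,-0.0000)
J_ω[:, 0] = z_0
entry J[1][0] = 5.6213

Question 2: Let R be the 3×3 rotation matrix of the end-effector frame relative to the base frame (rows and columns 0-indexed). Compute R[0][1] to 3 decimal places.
End-effector y-axis (col 1 of R) = (0.8660,0.5000,-0.0000)
R[0][1] = 0.8660

0.866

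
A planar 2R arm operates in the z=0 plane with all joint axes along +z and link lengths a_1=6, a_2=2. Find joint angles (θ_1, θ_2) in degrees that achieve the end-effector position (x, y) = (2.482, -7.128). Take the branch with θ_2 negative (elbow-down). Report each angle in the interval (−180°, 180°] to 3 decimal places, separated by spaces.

cos θ_2 = (56.9687−6²−2²)/(2·6·2) = 0.7070; θ_2 = -45.0063° (elbow-down)
β = atan2(-7.1280,2.4820) = -70.8017°; ψ = atan2(-1.4144,7.4141) = -10.8005°
θ_1 = β − ψ = -60.0012°

-60.001 -45.006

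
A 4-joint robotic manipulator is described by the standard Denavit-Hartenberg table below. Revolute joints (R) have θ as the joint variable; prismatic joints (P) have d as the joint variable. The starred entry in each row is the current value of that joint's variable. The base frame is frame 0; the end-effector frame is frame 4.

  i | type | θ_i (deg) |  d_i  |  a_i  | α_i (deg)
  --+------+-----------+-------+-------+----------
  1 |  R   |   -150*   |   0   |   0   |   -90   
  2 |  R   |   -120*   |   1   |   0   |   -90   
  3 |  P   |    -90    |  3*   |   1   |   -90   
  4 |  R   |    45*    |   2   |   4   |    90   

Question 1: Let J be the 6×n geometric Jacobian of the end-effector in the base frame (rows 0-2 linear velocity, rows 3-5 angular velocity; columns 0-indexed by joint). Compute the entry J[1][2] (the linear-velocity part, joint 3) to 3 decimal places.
-0.433

prismatic axis z_2 = (-0.7500,-0.4330,0.5000)
J_v[:, 2] = z_2; J_ω[:, 2] = (0,0,0)
entry J[1][2] = -0.4330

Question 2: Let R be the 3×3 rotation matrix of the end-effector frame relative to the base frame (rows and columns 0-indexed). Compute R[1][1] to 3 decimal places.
0.250

End-effector y-axis (col 1 of R) = (0.4330,0.2500,0.8660)
R[1][1] = 0.2500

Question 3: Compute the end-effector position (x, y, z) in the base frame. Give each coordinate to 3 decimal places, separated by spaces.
3.152 -3.756 1.818

after link 1: o_1 = (0.0000, 0.0000, 0.0000)
after link 2: o_2 = (0.5000, -0.8660, 0.0000)
after link 3: o_3 = (-1.2500, -3.0311, 1.5000)
after link 4: o_4 = (3.1516, -3.7558, 1.8178)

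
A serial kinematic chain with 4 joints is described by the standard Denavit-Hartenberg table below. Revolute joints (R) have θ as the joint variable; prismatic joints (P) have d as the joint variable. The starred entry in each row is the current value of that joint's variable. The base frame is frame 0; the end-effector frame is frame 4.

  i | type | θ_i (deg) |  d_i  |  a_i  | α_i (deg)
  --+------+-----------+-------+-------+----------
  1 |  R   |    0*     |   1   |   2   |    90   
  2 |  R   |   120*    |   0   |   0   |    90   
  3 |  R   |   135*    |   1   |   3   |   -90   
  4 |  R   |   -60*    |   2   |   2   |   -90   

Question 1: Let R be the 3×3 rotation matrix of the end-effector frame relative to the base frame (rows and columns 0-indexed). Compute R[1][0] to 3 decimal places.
End-effector x-axis (col 0 of R) = (0.9268,-0.3536,0.1268)
R[1][0] = -0.3536

-0.354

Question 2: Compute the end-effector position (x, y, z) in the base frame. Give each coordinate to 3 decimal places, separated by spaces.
after link 1: o_1 = (2.0000, 0.0000, 1.0000)
after link 2: o_2 = (2.0000, 0.0000, 1.0000)
after link 3: o_3 = (3.9267, -2.1213, -0.3371)
after link 4: o_4 = (6.4873, -1.4142, -1.3082)

6.487 -1.414 -1.308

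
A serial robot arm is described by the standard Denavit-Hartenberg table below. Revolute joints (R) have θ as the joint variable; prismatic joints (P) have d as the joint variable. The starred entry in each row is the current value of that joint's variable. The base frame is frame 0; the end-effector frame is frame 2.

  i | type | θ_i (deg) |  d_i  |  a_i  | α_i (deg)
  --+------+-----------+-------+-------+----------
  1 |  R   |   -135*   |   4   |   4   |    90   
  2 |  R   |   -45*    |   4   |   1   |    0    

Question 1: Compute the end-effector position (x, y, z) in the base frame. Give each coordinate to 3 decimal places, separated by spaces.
-6.157 -0.500 3.293

after link 1: o_1 = (-2.8284, -2.8284, 4.0000)
after link 2: o_2 = (-6.1569, -0.5000, 3.2929)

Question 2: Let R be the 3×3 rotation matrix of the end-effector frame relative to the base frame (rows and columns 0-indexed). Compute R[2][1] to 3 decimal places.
0.707

End-effector y-axis (col 1 of R) = (-0.5000,-0.5000,0.7071)
R[2][1] = 0.7071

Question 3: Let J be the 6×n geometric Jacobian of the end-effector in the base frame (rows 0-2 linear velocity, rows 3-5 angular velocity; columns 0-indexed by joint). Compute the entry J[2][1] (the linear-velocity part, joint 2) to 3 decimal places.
0.707

axis z_1 = (-0.7071,0.7071,0.0000); lever o_n−o_1 = (-3.3284,2.3284,-0.7071)
cross product → J_v[:, 1] = (-0.5000,-0.5000,0.7071)
J_ω[:, 1] = z_1
entry J[2][1] = 0.7071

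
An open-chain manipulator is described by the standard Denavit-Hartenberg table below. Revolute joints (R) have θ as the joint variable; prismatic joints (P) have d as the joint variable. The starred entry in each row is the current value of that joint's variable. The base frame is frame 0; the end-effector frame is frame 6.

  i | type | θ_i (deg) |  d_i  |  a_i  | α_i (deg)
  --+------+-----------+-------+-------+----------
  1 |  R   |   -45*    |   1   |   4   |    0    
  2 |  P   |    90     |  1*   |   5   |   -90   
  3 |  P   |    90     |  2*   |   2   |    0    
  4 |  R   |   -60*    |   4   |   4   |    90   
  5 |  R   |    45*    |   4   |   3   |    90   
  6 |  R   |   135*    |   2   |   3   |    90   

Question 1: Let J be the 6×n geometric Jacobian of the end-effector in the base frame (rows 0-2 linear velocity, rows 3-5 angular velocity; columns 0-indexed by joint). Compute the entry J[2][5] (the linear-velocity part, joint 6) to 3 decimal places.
-1.087

axis z_5 = (0.9330,-0.0670,-0.3536); lever o_n−o_5 = (2.7581,-1.3632,1.8800)
cross product → J_v[:, 5] = (-0.6079,-2.7292,-1.0871)
J_ω[:, 5] = z_5
entry J[2][5] = -1.0871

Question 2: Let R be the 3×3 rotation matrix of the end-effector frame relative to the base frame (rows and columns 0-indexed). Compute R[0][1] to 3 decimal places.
0.933

End-effector y-axis (col 1 of R) = (0.9330,-0.0670,-0.3536)
R[0][1] = 0.9330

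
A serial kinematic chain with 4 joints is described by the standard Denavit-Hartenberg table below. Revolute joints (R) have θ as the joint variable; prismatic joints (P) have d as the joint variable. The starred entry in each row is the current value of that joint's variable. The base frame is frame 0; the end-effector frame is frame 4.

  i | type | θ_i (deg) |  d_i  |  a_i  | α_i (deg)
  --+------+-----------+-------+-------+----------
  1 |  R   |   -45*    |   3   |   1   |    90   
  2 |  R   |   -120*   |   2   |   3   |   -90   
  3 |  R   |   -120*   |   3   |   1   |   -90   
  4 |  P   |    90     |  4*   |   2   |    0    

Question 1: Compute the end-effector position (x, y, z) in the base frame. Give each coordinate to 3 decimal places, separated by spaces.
after link 1: o_1 = (0.7071, -0.7071, 3.0000)
after link 2: o_2 = (-1.7678, -1.0607, 0.4019)
after link 3: o_3 = (-0.3662, -3.6869, -0.6651)
after link 4: o_4 = (-4.2299, -2.6517, -2.6651)

-4.230 -2.652 -2.665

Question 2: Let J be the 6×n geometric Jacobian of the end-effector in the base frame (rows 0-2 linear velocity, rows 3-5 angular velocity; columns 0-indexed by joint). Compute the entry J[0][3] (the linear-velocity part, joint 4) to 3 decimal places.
prismatic axis z_3 = (-0.6597,-0.0474,-0.7500)
J_v[:, 3] = z_3; J_ω[:, 3] = (0,0,0)
entry J[0][3] = -0.6597

-0.660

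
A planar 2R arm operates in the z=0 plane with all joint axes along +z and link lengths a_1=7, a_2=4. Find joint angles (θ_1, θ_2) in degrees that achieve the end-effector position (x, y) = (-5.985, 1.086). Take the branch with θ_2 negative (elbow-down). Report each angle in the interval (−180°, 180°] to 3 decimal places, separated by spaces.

-155.570 -120.000

cos θ_2 = (36.9996−7²−4²)/(2·7·4) = -0.5000; θ_2 = -120.0004° (elbow-down)
β = atan2(1.0860,-5.9850) = 169.7154°; ψ = atan2(-3.4641,5.0000) = -34.7150°
θ_1 = β − ψ = 204.4304°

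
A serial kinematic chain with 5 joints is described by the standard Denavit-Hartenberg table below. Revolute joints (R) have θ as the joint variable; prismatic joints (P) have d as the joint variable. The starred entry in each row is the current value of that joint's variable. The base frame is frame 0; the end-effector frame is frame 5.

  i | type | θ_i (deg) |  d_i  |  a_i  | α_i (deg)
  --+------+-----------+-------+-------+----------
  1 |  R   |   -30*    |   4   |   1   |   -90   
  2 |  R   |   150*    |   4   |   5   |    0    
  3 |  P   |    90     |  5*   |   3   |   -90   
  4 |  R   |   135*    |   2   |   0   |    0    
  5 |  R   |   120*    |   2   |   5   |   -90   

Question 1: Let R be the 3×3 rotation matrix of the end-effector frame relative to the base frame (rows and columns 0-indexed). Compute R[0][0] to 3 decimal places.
End-effector x-axis (col 0 of R) = (0.5950,0.7718,-0.2241)
R[0][0] = 0.5950

0.595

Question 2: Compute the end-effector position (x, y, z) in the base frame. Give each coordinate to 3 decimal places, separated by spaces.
6.292 12.336 4.977

after link 1: o_1 = (0.8660, -0.5000, 4.0000)
after link 2: o_2 = (-0.8840, 5.1292, 1.5000)
after link 3: o_3 = (0.3170, 10.2093, 4.0981)
after link 4: o_4 = (1.8170, 9.3433, 5.0981)
after link 5: o_5 = (6.2922, 12.3363, 4.9774)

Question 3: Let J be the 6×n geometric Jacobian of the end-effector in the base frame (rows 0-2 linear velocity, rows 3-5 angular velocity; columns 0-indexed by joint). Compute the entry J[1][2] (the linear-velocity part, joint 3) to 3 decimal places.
prismatic axis z_2 = (0.5000,0.8660,0.0000)
J_v[:, 2] = z_2; J_ω[:, 2] = (0,0,0)
entry J[1][2] = 0.8660

0.866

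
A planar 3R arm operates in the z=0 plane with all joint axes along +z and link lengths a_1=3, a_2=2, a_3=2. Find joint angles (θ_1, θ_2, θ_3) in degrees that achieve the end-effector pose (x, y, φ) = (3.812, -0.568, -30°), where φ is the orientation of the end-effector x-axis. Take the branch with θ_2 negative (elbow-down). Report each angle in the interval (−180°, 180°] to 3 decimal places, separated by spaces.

53.459 -135.013 51.553

wrist centre = target − a_3·(cos φ, sin φ) = (2.0799, 0.4320)
cos θ_2 = (4.5128−3²−2²)/(2·3·2) = -0.7073; θ_2 = -135.0129° (elbow-down)
β = atan2(0.4320,2.0799) = 11.7334°; ψ = atan2(-1.4139,1.5855) = -41.7261°
θ_1 = β − ψ = 53.4594°
θ_3 = φ − θ_1 − θ_2 = 51.5534° (wrapped to (-180°,180°])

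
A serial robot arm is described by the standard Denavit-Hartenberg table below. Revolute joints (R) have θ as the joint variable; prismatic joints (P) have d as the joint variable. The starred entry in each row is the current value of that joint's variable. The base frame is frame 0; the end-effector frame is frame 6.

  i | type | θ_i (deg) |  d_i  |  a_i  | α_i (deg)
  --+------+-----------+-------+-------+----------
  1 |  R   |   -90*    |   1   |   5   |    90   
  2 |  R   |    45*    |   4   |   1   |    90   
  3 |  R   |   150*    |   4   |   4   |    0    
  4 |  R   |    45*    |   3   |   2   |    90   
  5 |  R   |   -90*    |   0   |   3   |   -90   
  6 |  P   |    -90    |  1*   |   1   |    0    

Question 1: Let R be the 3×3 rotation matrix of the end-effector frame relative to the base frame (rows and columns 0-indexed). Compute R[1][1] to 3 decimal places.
End-effector y-axis (col 1 of R) = (0.0000,0.7071,0.7071)
R[1][1] = 0.7071

0.707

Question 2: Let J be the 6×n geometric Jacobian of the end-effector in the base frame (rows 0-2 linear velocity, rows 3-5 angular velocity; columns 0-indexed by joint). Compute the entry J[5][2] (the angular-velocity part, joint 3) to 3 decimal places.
-0.707

axis z_2 = (-0.0000,-0.7071,-0.7071); lever o_n−o_2 = (-2.1895,1.8531,-7.5100)
cross product → J_v[:, 2] = (6.6207,1.5482,-1.5482)
J_ω[:, 2] = z_2
entry J[5][2] = -0.7071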